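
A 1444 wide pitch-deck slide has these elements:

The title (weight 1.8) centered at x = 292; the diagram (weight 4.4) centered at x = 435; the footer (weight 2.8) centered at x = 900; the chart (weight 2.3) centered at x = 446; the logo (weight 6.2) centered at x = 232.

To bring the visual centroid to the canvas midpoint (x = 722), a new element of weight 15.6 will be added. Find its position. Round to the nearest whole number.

x ≈ 1056

After adding the new element, total weight = 1.8 + 4.4 + 2.8 + 2.3 + 6.2 + 15.6 = 33.1.
x: need Σw·x = 33.1·722 = 23898.2. Existing = 1.8·292 + 4.4·435 + 2.8·900 + 2.3·446 + 6.2·232 = 7423.8. Remainder 16474.4 / 15.6 ≈ 1056.05.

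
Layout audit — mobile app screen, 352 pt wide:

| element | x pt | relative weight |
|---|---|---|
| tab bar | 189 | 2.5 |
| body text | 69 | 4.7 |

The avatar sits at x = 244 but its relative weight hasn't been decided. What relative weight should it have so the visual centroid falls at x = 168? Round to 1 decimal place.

Known weights sum to 2.5 + 4.7 = 7.2; their moment is 2.5·189 + 4.7·69 = 796.8.
For the centroid to hit 168: (796.8 + w·244) / (7.2 + w) = 168.
Solving: w = (168·7.2 − 796.8) / (244 − 168) = 412.8 / 76 ≈ 5.43.

w ≈ 5.4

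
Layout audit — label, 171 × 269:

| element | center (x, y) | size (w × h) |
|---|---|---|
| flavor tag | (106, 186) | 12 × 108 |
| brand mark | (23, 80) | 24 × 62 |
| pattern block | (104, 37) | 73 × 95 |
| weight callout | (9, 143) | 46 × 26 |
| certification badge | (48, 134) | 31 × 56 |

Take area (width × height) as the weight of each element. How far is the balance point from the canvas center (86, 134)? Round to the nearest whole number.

≈ 54

Taking area as weight: flavor tag 12·108 = 1296, brand mark 24·62 = 1488, pattern block 73·95 = 6935, weight callout 46·26 = 1196, certification badge 31·56 = 1736. Sum 12651.
Σw·x = 1296·106 + 1488·23 + 6935·104 + 1196·9 + 1736·48 = 986932, so x̄ = 986932/12651 ≈ 78.01.
Σw·y = 1296·186 + 1488·80 + 6935·37 + 1196·143 + 1736·134 = 1020343, so ȳ = 1020343/12651 ≈ 80.65.
From (86, 134): dx = -7.99, dy = -53.35, so the distance is √(dx²+dy²) ≈ 53.94.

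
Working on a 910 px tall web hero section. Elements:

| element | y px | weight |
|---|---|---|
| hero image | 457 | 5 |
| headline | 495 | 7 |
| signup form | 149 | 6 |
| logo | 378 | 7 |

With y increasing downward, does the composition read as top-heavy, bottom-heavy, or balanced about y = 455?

top-heavy

Σw = 5 + 7 + 6 + 7 = 25.
y: (5·457 + 7·495 + 6·149 + 7·378) / 25 = 9290 / 25 ≈ 371.60
371.6 lies above (smaller y than) the midline 455, so the layout is top-heavy.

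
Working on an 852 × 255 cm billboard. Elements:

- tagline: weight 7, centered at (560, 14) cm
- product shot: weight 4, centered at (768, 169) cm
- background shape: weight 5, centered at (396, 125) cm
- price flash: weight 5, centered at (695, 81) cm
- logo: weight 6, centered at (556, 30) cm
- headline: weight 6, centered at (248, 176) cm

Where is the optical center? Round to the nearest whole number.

(523, 92)

Σw = 7 + 4 + 5 + 5 + 6 + 6 = 33.
x: moment 17271 / weight 33 ≈ 523.36
y: moment 3040 / weight 33 ≈ 92.12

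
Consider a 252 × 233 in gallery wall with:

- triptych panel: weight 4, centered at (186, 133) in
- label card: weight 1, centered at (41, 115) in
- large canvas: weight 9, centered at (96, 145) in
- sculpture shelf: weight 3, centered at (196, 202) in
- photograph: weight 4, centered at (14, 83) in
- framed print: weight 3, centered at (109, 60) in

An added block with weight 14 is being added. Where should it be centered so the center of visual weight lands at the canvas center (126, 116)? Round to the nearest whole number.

(155, 96)

After adding the added block, total weight = 4 + 1 + 9 + 3 + 4 + 3 + 14 = 38.
x: target moment 38×126 = 4788; current 4·186 + 1·41 + 9·96 + 3·196 + 4·14 + 3·109 = 2620; the added block supplies 2168, so x = 2168/14 ≈ 154.86.
y: target moment 38×116 = 4408; current 4·133 + 1·115 + 9·145 + 3·202 + 4·83 + 3·60 = 3070; the added block supplies 1338, so y = 1338/14 ≈ 95.57.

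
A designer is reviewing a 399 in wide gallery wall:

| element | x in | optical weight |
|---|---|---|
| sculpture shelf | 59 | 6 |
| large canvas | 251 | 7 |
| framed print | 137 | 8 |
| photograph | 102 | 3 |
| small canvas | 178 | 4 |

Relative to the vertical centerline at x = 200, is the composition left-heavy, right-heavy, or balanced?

Total weight = 6 + 7 + 8 + 3 + 4 = 28.
x-moment: 6·59 + 7·251 + 8·137 + 3·102 + 4·178 = 4225; centroid 4225/28 ≈ 150.89.
150.9 lies left of the midline 200, so the layout is left-heavy.

left-heavy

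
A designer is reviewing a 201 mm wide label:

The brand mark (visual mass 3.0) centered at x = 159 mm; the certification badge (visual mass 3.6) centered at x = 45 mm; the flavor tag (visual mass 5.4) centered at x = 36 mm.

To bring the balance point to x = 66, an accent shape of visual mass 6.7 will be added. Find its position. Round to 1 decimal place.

x ≈ 59.8

After adding the accent shape, total weight = 3.0 + 3.6 + 5.4 + 6.7 = 18.7.
Along x: (833.4 + 6.7·x) / 18.7 = 66 (existing moment 3.0·159 + 3.6·45 + 5.4·36 = 833.4) ⇒ x = (1234.2 − 833.4) / 6.7 ≈ 59.82.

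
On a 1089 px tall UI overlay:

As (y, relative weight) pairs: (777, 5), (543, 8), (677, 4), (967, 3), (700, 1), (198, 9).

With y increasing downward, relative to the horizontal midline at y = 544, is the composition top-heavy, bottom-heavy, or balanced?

balanced

Σw = 5 + 8 + 4 + 3 + 1 + 9 = 30.
Σw·y = 5·777 + 8·543 + 4·677 + 3·967 + 1·700 + 9·198 = 16320, so ȳ = 16320/30 ≈ 544.00.
544.00 = 544 exactly: balanced.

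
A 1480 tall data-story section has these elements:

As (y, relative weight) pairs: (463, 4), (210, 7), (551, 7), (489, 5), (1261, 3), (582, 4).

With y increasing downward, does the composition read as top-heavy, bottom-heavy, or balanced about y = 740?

top-heavy

Weights sum to 4 + 7 + 7 + 5 + 3 + 4 = 30.
Σw·y = 15735; ȳ = 15735/30 ≈ 524.50.
524.5 vs midline 740 → top-heavy.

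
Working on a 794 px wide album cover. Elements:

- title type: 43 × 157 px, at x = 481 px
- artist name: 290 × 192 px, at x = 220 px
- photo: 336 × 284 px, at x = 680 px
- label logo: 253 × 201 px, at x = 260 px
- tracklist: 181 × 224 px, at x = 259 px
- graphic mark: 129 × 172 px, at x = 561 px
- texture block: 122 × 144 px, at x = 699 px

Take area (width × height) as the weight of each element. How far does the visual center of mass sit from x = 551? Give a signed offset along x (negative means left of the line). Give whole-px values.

≈ -105 px

Areas → weights: title type 43·157 = 6751, artist name 290·192 = 55680, photo 336·284 = 95424, label logo 253·201 = 50853, tracklist 181·224 = 40544, graphic mark 129·172 = 22188, texture block 122·144 = 17568; Σw = 289008.
x: moment 128835327 / weight 289008 ≈ 445.78
Offset from x = 551: 445.78 − 551 ≈ -105.22.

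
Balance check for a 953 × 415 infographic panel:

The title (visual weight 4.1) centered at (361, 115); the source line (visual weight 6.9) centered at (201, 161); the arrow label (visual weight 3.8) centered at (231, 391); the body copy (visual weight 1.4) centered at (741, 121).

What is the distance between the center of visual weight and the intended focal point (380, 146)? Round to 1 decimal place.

Σw = 4.1 + 6.9 + 3.8 + 1.4 = 16.2.
x-moment: 4.1·361 + 6.9·201 + 3.8·231 + 1.4·741 = 4782.2; centroid 4782.2/16.2 ≈ 295.20.
y-moment: 4.1·115 + 6.9·161 + 3.8·391 + 1.4·121 = 3237.6; centroid 3237.6/16.2 ≈ 199.85.
Offset from (380, 146): Δx ≈ -84.80, Δy ≈ 53.85; distance = √(Δx² + Δy²) ≈ 100.46.

≈ 100.5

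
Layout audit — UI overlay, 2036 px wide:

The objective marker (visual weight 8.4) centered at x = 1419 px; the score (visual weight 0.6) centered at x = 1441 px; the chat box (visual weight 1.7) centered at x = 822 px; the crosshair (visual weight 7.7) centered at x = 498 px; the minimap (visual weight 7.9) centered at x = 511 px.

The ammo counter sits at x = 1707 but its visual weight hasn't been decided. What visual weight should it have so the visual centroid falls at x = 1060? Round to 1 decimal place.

w ≈ 9.0

Fixed elements: Σw = 8.4 + 0.6 + 1.7 + 7.7 + 7.9 = 26.3, Σw·x = 8.4·1419 + 0.6·1441 + 1.7·822 + 7.7·498 + 7.9·511 = 22053.1.
For the centroid to hit 1060: (22053.1 + w·1707) / (26.3 + w) = 1060.
Solving: w = (1060·26.3 − 22053.1) / (1707 − 1060) = 5824.9 / 647 ≈ 9.00.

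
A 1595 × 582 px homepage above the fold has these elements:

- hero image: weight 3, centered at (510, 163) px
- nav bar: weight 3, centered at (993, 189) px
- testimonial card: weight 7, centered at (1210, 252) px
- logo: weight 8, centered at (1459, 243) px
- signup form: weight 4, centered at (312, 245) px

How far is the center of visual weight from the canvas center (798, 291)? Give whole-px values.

Weights sum to 3 + 3 + 7 + 8 + 4 = 25.
Σw·x = 3·510 + 3·993 + 7·1210 + 8·1459 + 4·312 = 25899, so x̄ = 25899/25 ≈ 1035.96.
Σw·y = 3·163 + 3·189 + 7·252 + 8·243 + 4·245 = 5744, so ȳ = 5744/25 ≈ 229.76.
From (798, 291): dx = 237.96, dy = -61.24, so the distance is √(dx²+dy²) ≈ 245.71.

≈ 246 px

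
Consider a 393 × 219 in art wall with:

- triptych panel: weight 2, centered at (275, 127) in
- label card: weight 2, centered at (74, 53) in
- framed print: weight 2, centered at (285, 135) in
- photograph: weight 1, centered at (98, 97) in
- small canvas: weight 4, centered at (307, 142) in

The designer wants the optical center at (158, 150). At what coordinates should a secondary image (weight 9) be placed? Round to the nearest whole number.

(63, 189)

New total weight: (2 + 2 + 2 + 1 + 4) + 9 = 20.
x: need Σw·x = 20·158 = 3160. Existing = 2·275 + 2·74 + 2·285 + 1·98 + 4·307 = 2594. Remainder 566 / 9 ≈ 62.89.
y: need Σw·y = 20·150 = 3000. Existing = 2·127 + 2·53 + 2·135 + 1·97 + 4·142 = 1295. Remainder 1705 / 9 ≈ 189.44.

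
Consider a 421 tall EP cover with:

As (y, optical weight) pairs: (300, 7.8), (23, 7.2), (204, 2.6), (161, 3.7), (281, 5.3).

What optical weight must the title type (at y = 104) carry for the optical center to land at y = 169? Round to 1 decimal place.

Existing Σw = 26.6 (7.8 + 7.2 + 2.6 + 3.7 + 5.3); existing moment 7.8·300 + 7.2·23 + 2.6·204 + 3.7·161 + 5.3·281 = 5121.0.
Set Σw·y/Σw = 169: (5121.0 + 104w) = 169·(26.6 + w).
Rearranging, w·(104 − 169) = 169·26.6 − 5121.0 = -625.6, so w ≈ -625.6/-65 = 9.62.

w ≈ 9.6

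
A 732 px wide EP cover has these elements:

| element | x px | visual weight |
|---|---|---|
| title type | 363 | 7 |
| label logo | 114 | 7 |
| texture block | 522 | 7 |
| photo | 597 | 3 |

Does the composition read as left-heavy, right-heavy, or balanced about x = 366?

balanced

Total weight = 7 + 7 + 7 + 3 = 24.
x-moment: 7·363 + 7·114 + 7·522 + 3·597 = 8784; centroid 8784/24 ≈ 366.00.
That equals the midline 366 — balanced.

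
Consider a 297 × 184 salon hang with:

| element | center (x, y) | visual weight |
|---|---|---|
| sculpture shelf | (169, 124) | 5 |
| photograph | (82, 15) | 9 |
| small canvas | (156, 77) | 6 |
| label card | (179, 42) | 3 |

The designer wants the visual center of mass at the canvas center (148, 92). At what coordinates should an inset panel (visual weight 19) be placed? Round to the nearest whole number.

New total weight: (5 + 9 + 6 + 3) + 19 = 42.
x: need Σw·x = 42·148 = 6216. Existing = 5·169 + 9·82 + 6·156 + 3·179 = 3056. Remainder 3160 / 19 ≈ 166.32.
y: need Σw·y = 42·92 = 3864. Existing = 5·124 + 9·15 + 6·77 + 3·42 = 1343. Remainder 2521 / 19 ≈ 132.68.

(166, 133)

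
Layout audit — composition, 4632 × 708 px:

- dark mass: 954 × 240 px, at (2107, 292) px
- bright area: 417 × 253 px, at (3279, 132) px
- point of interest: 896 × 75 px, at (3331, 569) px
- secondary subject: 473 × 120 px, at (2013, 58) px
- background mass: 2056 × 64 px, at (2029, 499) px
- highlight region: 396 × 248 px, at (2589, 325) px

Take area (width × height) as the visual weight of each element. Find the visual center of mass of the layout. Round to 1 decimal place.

(2452.3, 319.5)

Areas → weights: dark mass 954·240 = 228960, bright area 417·253 = 105501, point of interest 896·75 = 67200, secondary subject 473·120 = 56760, background mass 2056·64 = 131584, highlight region 396·248 = 98208; Σw = 688213.
x: moment 1687702027 / weight 688213 ≈ 2452.30
Σw·y = 219889348; ȳ = 219889348/688213 ≈ 319.51.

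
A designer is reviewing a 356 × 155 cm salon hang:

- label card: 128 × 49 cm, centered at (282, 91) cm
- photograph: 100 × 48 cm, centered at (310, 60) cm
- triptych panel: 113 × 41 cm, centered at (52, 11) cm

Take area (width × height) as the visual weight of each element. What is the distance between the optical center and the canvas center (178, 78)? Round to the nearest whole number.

≈ 49 cm

Areas → weights: label card 128·49 = 6272, photograph 100·48 = 4800, triptych panel 113·41 = 4633; Σw = 15705.
x-moment: 6272·282 + 4800·310 + 4633·52 = 3497620; centroid 3497620/15705 ≈ 222.71.
y-moment: 6272·91 + 4800·60 + 4633·11 = 909715; centroid 909715/15705 ≈ 57.93.
Offset from (178, 78): Δx ≈ 44.71, Δy ≈ -20.07; distance = √(Δx² + Δy²) ≈ 49.01.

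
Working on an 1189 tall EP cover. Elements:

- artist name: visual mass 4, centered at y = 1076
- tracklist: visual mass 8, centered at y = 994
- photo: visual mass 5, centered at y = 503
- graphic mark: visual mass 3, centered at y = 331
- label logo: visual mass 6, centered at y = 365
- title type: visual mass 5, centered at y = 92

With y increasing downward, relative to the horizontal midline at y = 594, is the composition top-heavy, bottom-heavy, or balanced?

balanced

Weights sum to 4 + 8 + 5 + 3 + 6 + 5 = 31.
Σw·y = 4·1076 + 8·994 + 5·503 + 3·331 + 6·365 + 5·92 = 18414, so ȳ = 18414/31 ≈ 594.00.
The centroid 594.00 matches the midline at 594, so the layout is balanced.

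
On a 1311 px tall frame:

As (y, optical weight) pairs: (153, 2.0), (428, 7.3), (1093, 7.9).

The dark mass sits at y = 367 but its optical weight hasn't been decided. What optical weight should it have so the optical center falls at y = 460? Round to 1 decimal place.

w ≈ 44.7

Known weights sum to 2.0 + 7.3 + 7.9 = 17.2; their moment is 2.0·153 + 7.3·428 + 7.9·1093 = 12065.1.
Balance at y = 460 requires (12065.1 + w·367) / (17.2 + w) = 460.
Solving: w = (460·17.2 − 12065.1) / (367 − 460) = -4153.1 / -93 ≈ 44.66.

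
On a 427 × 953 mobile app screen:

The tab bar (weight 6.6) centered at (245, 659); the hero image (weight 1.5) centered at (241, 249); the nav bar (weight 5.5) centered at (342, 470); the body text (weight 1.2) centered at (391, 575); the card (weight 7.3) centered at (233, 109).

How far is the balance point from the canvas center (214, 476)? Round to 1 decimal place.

≈ 97.8

Weights sum to 6.6 + 1.5 + 5.5 + 1.2 + 7.3 = 22.1.
x-moment: 6.6·245 + 1.5·241 + 5.5·342 + 1.2·391 + 7.3·233 = 6029.6; centroid 6029.6/22.1 ≈ 272.83.
y-moment: 6.6·659 + 1.5·249 + 5.5·470 + 1.2·575 + 7.3·109 = 8793.6; centroid 8793.6/22.1 ≈ 397.90.
Relative to (214, 476): Δ = (58.83, -78.10); |Δ| = √(58.83² + -78.10²) ≈ 97.78.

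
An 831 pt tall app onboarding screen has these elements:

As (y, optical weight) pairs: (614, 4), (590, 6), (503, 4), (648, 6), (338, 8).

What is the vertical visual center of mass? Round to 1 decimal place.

y ≈ 521.4

Total weight = 4 + 6 + 4 + 6 + 8 = 28.
y-moment: 4·614 + 6·590 + 4·503 + 6·648 + 8·338 = 14600; centroid 14600/28 ≈ 521.43.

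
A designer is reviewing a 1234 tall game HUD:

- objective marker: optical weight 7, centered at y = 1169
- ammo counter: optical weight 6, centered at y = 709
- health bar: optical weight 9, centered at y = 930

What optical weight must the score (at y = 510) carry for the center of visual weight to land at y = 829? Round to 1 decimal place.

w ≈ 8.1

Known weights sum to 7 + 6 + 9 = 22; their moment is 7·1169 + 6·709 + 9·930 = 20807.
Set Σw·y/Σw = 829: (20807 + 510w) = 829·(22 + w).
Solving: w = (829·22 − 20807) / (510 − 829) = -2569 / -319 ≈ 8.05.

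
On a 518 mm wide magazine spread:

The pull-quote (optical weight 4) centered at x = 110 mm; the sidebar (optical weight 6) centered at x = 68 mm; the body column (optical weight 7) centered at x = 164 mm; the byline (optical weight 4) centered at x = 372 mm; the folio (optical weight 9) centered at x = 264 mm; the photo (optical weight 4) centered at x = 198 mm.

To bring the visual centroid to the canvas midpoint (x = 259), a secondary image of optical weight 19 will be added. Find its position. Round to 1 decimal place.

New total weight: (4 + 6 + 7 + 4 + 9 + 4) + 19 = 53.
x: need Σw·x = 53·259 = 13727. Existing = 4·110 + 6·68 + 7·164 + 4·372 + 9·264 + 4·198 = 6652. Remainder 7075 / 19 ≈ 372.37.

x ≈ 372.4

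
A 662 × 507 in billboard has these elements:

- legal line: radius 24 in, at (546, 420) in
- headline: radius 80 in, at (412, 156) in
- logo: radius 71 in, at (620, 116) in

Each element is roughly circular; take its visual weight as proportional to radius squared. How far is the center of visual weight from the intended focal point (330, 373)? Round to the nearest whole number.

≈ 282 in

r² weights: legal line 24² = 576, headline 80² = 6400, logo 71² = 5041. Total = 12017.
Σw·x = 576·546 + 6400·412 + 5041·620 = 6076716, so x̄ = 6076716/12017 ≈ 505.68.
Σw·y = 576·420 + 6400·156 + 5041·116 = 1825076, so ȳ = 1825076/12017 ≈ 151.87.
Relative to (330, 373): Δ = (175.68, -221.13); |Δ| = √(175.68² + -221.13²) ≈ 282.42.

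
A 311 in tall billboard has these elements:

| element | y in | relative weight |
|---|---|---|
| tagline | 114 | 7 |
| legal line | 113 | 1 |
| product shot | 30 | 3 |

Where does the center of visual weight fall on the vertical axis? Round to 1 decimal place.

Total weight = 7 + 1 + 3 = 11.
y: (7·114 + 1·113 + 3·30) / 11 = 1001 / 11 ≈ 91.00

y ≈ 91.0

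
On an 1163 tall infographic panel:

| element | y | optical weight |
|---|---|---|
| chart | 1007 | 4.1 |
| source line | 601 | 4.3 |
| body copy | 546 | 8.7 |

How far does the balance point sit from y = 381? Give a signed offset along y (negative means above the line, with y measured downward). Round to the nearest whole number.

≈ 289

Σw = 4.1 + 4.3 + 8.7 = 17.1.
Σw·y = 4.1·1007 + 4.3·601 + 8.7·546 = 11463.2, so ȳ = 11463.2/17.1 ≈ 670.36.
Difference: 670.36 − 381 ≈ 289.36.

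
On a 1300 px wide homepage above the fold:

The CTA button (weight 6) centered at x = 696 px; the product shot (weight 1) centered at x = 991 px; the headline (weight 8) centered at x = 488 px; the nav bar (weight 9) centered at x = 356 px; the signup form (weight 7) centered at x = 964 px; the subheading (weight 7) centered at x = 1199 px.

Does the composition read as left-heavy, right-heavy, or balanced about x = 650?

Weights sum to 6 + 1 + 8 + 9 + 7 + 7 = 38.
x-moment: 6·696 + 1·991 + 8·488 + 9·356 + 7·964 + 7·1199 = 27416; centroid 27416/38 ≈ 721.47.
721.5 vs midline 650 → right-heavy.

right-heavy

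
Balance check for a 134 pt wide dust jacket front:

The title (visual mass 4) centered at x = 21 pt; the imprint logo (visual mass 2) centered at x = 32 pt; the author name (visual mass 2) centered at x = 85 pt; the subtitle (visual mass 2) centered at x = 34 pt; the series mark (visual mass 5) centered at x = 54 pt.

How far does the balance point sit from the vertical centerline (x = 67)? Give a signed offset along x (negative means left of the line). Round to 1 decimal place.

Weights sum to 4 + 2 + 2 + 2 + 5 = 15.
x-moment: 4·21 + 2·32 + 2·85 + 2·34 + 5·54 = 656; centroid 656/15 ≈ 43.73.
Against x = 67, that's 43.73 − 67 = -23.27.

≈ -23.3 pt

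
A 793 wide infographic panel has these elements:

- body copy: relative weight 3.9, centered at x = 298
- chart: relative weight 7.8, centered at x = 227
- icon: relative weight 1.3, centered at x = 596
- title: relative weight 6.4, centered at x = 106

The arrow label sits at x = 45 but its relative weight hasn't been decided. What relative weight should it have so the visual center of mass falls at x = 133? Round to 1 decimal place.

w ≈ 20.5

Fixed elements: Σw = 3.9 + 7.8 + 1.3 + 6.4 = 19.4, Σw·x = 3.9·298 + 7.8·227 + 1.3·596 + 6.4·106 = 4386.0.
Balance at x = 133 requires (4386.0 + w·45) / (19.4 + w) = 133.
So w = (133·19.4 − 4386.0)/(45 − 133) = -1805.8/-88 ≈ 20.52.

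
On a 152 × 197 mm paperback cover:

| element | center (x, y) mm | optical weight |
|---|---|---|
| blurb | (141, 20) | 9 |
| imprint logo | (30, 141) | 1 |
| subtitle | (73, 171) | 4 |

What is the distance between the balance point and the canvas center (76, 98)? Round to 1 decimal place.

≈ 45.9 mm

Total weight = 9 + 1 + 4 = 14.
x-moment: 9·141 + 1·30 + 4·73 = 1591; centroid 1591/14 ≈ 113.64.
y-moment: 9·20 + 1·141 + 4·171 = 1005; centroid 1005/14 ≈ 71.79.
Offset from (76, 98): Δx ≈ 37.64, Δy ≈ -26.21; distance = √(Δx² + Δy²) ≈ 45.87.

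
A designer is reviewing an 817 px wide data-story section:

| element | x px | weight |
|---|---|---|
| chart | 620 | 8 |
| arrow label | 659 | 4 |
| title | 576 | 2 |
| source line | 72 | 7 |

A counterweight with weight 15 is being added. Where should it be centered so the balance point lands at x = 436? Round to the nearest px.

With the counterweight, Σw becomes 8 + 4 + 2 + 7 + 15 = 36.
Along x: (9252 + 15·x) / 36 = 436 (existing moment 8·620 + 4·659 + 2·576 + 7·72 = 9252) ⇒ x = (15696 − 9252) / 15 ≈ 429.60.

x ≈ 430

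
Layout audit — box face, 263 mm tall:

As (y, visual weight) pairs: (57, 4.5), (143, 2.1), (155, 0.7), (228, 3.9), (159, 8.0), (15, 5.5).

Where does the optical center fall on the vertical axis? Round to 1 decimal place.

Weights sum to 4.5 + 2.1 + 0.7 + 3.9 + 8.0 + 5.5 = 24.7.
Σw·y = 2909.0; ȳ = 2909.0/24.7 ≈ 117.77.

y ≈ 117.8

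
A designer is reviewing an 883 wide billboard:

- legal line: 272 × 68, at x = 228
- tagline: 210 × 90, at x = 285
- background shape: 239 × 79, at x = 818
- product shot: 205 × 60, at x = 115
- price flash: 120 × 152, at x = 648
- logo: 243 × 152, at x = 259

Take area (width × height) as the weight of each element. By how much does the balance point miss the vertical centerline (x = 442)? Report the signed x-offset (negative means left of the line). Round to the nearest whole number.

≈ -55

Areas → weights: legal line 272·68 = 18496, tagline 210·90 = 18900, background shape 239·79 = 18881, product shot 205·60 = 12300, price flash 120·152 = 18240, logo 243·152 = 36936; Σw = 123753.
Σw·x = 47848690; x̄ = 47848690/123753 ≈ 386.65.
Offset from x = 442: 386.65 − 442 ≈ -55.35.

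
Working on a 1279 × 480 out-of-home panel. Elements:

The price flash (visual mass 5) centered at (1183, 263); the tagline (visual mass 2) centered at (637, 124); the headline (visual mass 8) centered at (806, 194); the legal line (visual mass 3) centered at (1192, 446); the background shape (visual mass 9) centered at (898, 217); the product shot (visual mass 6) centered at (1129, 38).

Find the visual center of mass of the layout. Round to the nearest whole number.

Weights sum to 5 + 2 + 8 + 3 + 9 + 6 = 33.
x: (5·1183 + 2·637 + 8·806 + 3·1192 + 9·898 + 6·1129) / 33 = 32069 / 33 ≈ 971.79
y: (5·263 + 2·124 + 8·194 + 3·446 + 9·217 + 6·38) / 33 = 6634 / 33 ≈ 201.03

(972, 201)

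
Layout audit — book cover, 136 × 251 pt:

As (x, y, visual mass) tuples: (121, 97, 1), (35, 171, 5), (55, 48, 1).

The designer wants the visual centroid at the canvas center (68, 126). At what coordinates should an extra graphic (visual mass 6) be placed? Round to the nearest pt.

(89, 106)

With the extra graphic, Σw becomes 1 + 5 + 1 + 6 = 13.
Along x: (351 + 6·x) / 13 = 68 (existing moment 1·121 + 5·35 + 1·55 = 351) ⇒ x = (884 − 351) / 6 ≈ 88.83.
Along y: (1000 + 6·y) / 13 = 126 (existing moment 1·97 + 5·171 + 1·48 = 1000) ⇒ y = (1638 − 1000) / 6 ≈ 106.33.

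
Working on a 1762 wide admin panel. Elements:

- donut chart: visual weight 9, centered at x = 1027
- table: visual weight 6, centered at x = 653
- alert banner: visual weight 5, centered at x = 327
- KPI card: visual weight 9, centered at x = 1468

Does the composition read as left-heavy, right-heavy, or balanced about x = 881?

Total weight = 9 + 6 + 5 + 9 = 29.
Σw·x = 9·1027 + 6·653 + 5·327 + 9·1468 = 28008, so x̄ = 28008/29 ≈ 965.79.
965.8 lies right of the midline 881, so the layout is right-heavy.

right-heavy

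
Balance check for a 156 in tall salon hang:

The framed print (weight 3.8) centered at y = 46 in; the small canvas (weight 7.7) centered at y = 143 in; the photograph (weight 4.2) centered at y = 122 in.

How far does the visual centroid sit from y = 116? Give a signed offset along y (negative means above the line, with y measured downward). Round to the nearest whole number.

≈ -2 in

Total weight = 3.8 + 7.7 + 4.2 = 15.7.
Σw·y = 3.8·46 + 7.7·143 + 4.2·122 = 1788.3, so ȳ = 1788.3/15.7 ≈ 113.90.
Difference: 113.90 − 116 ≈ -2.10.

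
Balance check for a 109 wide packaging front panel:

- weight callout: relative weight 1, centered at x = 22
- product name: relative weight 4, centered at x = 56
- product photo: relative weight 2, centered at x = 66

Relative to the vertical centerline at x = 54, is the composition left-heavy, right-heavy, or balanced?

balanced

Σw = 1 + 4 + 2 = 7.
x: (1·22 + 4·56 + 2·66) / 7 = 378 / 7 ≈ 54.00
The centroid 54.00 matches the midline at 54, so the layout is balanced.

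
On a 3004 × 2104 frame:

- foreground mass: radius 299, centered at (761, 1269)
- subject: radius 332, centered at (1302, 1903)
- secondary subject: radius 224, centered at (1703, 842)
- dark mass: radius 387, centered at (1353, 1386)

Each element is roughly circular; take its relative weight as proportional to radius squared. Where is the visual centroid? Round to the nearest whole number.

(1250, 1434)

Weights ∝ r²: foreground mass 299² = 89401, subject 332² = 110224, secondary subject 224² = 50176, dark mass 387² = 149769; Σw = 399570.
Σw·x = 89401·761 + 110224·1302 + 50176·1703 + 149769·1353 = 499632994, so x̄ = 499632994/399570 ≈ 1250.43.
Σw·y = 89401·1269 + 110224·1903 + 50176·842 + 149769·1386 = 573034167, so ȳ = 573034167/399570 ≈ 1434.13.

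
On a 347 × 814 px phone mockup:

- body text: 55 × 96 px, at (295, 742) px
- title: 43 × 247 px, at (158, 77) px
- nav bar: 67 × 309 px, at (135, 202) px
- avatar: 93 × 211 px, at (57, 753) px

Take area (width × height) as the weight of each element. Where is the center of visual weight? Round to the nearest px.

(127, 421)

Taking area as weight: body text 55·96 = 5280, title 43·247 = 10621, nav bar 67·309 = 20703, avatar 93·211 = 19623. Sum 56227.
Σw·x = 5280·295 + 10621·158 + 20703·135 + 19623·57 = 7149134, so x̄ = 7149134/56227 ≈ 127.15.
Σw·y = 5280·742 + 10621·77 + 20703·202 + 19623·753 = 23693702, so ȳ = 23693702/56227 ≈ 421.39.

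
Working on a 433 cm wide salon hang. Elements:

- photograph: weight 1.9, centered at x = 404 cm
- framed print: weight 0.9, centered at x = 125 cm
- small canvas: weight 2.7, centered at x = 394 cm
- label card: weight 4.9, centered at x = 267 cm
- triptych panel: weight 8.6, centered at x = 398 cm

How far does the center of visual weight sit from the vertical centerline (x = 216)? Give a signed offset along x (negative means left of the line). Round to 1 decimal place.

≈ 135.3 cm

Σw = 1.9 + 0.9 + 2.7 + 4.9 + 8.6 = 19.0.
x: (1.9·404 + 0.9·125 + 2.7·394 + 4.9·267 + 8.6·398) / 19.0 = 6675.0 / 19.0 ≈ 351.32
Difference: 351.32 − 216 ≈ 135.32.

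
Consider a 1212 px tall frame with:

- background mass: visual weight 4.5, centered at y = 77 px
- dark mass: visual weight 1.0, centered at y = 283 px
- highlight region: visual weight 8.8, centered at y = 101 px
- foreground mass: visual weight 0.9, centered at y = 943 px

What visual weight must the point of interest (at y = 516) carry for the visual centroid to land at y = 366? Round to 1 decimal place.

Fixed elements: Σw = 4.5 + 1.0 + 8.8 + 0.9 = 15.2, Σw·y = 4.5·77 + 1.0·283 + 8.8·101 + 0.9·943 = 2367.0.
Balance at y = 366 requires (2367.0 + w·516) / (15.2 + w) = 366.
So w = (366·15.2 − 2367.0)/(516 − 366) = 3196.2/150 ≈ 21.31.

w ≈ 21.3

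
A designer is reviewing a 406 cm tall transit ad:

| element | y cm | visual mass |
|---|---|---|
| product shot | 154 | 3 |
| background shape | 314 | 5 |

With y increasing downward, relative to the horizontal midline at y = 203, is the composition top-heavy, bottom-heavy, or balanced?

Σw = 3 + 5 = 8.
y: (3·154 + 5·314) / 8 = 2032 / 8 ≈ 254.00
Since 254.0 is below (larger y than) 203, the composition reads bottom-heavy.

bottom-heavy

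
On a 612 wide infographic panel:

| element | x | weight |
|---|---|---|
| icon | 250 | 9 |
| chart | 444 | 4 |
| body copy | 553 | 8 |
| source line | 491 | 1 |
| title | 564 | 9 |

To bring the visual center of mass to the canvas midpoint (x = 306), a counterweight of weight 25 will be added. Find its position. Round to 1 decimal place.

New total weight: (9 + 4 + 8 + 1 + 9) + 25 = 56.
Along x: (14017 + 25·x) / 56 = 306 (existing moment 9·250 + 4·444 + 8·553 + 1·491 + 9·564 = 14017) ⇒ x = (17136 − 14017) / 25 ≈ 124.76.

x ≈ 124.8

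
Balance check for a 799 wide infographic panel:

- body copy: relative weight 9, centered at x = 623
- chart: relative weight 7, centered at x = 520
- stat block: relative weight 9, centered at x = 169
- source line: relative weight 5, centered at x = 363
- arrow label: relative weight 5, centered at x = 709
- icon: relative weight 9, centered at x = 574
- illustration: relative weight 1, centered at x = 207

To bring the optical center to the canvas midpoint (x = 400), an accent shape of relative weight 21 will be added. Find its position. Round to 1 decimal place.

With the accent shape, Σw becomes 9 + 7 + 9 + 5 + 5 + 9 + 1 + 21 = 66.
x: target moment 66×400 = 26400; current 9·623 + 7·520 + 9·169 + 5·363 + 5·709 + 9·574 + 1·207 = 21501; the accent shape supplies 4899, so x = 4899/21 ≈ 233.29.

x ≈ 233.3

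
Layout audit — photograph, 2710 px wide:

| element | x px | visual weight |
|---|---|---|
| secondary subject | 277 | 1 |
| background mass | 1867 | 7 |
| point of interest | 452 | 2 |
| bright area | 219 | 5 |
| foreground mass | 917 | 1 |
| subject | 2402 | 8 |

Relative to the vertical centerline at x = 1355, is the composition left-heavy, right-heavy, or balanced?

Weights sum to 1 + 7 + 2 + 5 + 1 + 8 = 24.
Σw·x = 35478; x̄ = 35478/24 ≈ 1478.25.
1478.2 vs midline 1355 → right-heavy.

right-heavy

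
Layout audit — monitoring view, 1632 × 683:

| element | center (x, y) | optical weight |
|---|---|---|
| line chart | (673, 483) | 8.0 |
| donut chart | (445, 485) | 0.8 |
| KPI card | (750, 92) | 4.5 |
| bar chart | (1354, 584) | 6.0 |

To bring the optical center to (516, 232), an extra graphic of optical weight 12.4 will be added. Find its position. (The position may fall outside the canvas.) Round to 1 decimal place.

New total weight: (8.0 + 0.8 + 4.5 + 6.0) + 12.4 = 31.7.
x: need Σw·x = 31.7·516 = 16357.2. Existing = 8.0·673 + 0.8·445 + 4.5·750 + 6.0·1354 = 17239.0. Remainder -881.8 / 12.4 ≈ -71.11.
y: need Σw·y = 31.7·232 = 7354.4. Existing = 8.0·483 + 0.8·485 + 4.5·92 + 6.0·584 = 8170.0. Remainder -815.6 / 12.4 ≈ -65.77.

(-71.1, -65.8)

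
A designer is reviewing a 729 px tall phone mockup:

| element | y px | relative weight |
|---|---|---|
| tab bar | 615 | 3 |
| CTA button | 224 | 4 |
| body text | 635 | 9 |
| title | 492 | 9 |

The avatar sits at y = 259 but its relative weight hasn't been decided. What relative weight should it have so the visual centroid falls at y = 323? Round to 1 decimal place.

Existing Σw = 25 (3 + 4 + 9 + 9); existing moment 3·615 + 4·224 + 9·635 + 9·492 = 12884.
Balance at y = 323 requires (12884 + w·259) / (25 + w) = 323.
Solving: w = (323·25 − 12884) / (259 − 323) = -4809 / -64 ≈ 75.14.

w ≈ 75.1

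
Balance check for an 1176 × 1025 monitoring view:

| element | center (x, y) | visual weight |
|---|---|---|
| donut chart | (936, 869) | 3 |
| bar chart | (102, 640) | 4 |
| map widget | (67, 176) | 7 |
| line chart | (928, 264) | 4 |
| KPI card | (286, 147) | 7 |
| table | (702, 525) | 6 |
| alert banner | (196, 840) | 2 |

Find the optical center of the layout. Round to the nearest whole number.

(424, 403)

Σw = 3 + 4 + 7 + 4 + 7 + 6 + 2 = 33.
Σw·x = 14003; x̄ = 14003/33 ≈ 424.33.
Σw·y = 13314; ȳ = 13314/33 ≈ 403.45.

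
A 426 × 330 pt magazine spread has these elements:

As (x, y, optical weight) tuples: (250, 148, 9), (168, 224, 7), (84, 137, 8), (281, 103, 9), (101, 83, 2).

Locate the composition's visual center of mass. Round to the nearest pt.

Total weight = 9 + 7 + 8 + 9 + 2 = 35.
Σw·x = 9·250 + 7·168 + 8·84 + 9·281 + 2·101 = 6829, so x̄ = 6829/35 ≈ 195.11.
Σw·y = 9·148 + 7·224 + 8·137 + 9·103 + 2·83 = 5089, so ȳ = 5089/35 ≈ 145.40.

(195, 145)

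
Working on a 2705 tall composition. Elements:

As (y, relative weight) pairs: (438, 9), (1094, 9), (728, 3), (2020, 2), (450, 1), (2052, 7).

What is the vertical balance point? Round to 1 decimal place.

Total weight = 9 + 9 + 3 + 2 + 1 + 7 = 31.
y: (9·438 + 9·1094 + 3·728 + 2·2020 + 1·450 + 7·2052) / 31 = 34826 / 31 ≈ 1123.42

y ≈ 1123.4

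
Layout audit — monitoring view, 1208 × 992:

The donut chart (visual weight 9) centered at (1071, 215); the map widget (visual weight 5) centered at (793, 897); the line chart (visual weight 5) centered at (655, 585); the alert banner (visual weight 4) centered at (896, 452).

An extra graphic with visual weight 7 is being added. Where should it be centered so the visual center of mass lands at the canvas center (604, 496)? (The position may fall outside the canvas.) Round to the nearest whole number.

(-335, 532)

After adding the extra graphic, total weight = 9 + 5 + 5 + 4 + 7 = 30.
x: need Σw·x = 30·604 = 18120. Existing = 9·1071 + 5·793 + 5·655 + 4·896 = 20463. Remainder -2343 / 7 ≈ -334.71.
y: need Σw·y = 30·496 = 14880. Existing = 9·215 + 5·897 + 5·585 + 4·452 = 11153. Remainder 3727 / 7 ≈ 532.43.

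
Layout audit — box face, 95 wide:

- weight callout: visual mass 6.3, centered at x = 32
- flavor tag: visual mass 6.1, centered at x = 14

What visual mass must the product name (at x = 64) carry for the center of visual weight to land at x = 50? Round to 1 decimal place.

Fixed elements: Σw = 6.3 + 6.1 = 12.4, Σw·x = 6.3·32 + 6.1·14 = 287.0.
Set Σw·x/Σw = 50: (287.0 + 64w) = 50·(12.4 + w).
Rearranging, w·(64 − 50) = 50·12.4 − 287.0 = 333.0, so w ≈ 333.0/14 = 23.79.

w ≈ 23.8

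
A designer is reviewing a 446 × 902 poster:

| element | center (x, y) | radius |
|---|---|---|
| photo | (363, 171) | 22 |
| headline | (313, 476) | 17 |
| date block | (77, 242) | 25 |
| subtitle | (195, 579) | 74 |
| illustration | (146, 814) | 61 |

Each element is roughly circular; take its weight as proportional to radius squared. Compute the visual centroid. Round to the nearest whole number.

Weights ∝ r²: photo 22² = 484, headline 17² = 289, date block 25² = 625, subtitle 74² = 5476, illustration 61² = 3721; Σw = 10595.
x: (484·363 + 289·313 + 625·77 + 5476·195 + 3721·146) / 10595 = 1925360 / 10595 ≈ 181.72
y: (484·171 + 289·476 + 625·242 + 5476·579 + 3721·814) / 10595 = 6571076 / 10595 ≈ 620.21

(182, 620)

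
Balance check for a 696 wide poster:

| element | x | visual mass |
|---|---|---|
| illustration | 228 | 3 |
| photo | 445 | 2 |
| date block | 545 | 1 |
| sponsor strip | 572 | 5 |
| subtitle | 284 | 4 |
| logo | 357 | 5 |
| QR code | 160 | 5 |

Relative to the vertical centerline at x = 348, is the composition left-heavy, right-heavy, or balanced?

Total weight = 3 + 2 + 1 + 5 + 4 + 5 + 5 = 25.
x: (3·228 + 2·445 + 1·545 + 5·572 + 4·284 + 5·357 + 5·160) / 25 = 8700 / 25 ≈ 348.00
The centroid 348.00 matches the midline at 348, so the layout is balanced.

balanced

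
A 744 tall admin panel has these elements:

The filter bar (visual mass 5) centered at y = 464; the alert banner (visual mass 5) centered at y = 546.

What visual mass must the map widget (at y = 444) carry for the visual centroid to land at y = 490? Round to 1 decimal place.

w ≈ 3.3

Fixed elements: Σw = 5 + 5 = 10, Σw·y = 5·464 + 5·546 = 5050.
For the centroid to hit 490: (5050 + w·444) / (10 + w) = 490.
Solving: w = (490·10 − 5050) / (444 − 490) = -150 / -46 ≈ 3.26.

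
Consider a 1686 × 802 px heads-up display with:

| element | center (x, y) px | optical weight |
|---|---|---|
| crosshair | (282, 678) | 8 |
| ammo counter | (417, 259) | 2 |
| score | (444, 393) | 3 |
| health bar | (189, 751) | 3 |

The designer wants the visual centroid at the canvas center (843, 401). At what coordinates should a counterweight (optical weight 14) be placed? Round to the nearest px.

After adding the counterweight, total weight = 8 + 2 + 3 + 3 + 14 = 30.
Along x: (4989 + 14·x) / 30 = 843 (existing moment 8·282 + 2·417 + 3·444 + 3·189 = 4989) ⇒ x = (25290 − 4989) / 14 ≈ 1450.07.
Along y: (9374 + 14·y) / 30 = 401 (existing moment 8·678 + 2·259 + 3·393 + 3·751 = 9374) ⇒ y = (12030 − 9374) / 14 ≈ 189.71.

(1450, 190)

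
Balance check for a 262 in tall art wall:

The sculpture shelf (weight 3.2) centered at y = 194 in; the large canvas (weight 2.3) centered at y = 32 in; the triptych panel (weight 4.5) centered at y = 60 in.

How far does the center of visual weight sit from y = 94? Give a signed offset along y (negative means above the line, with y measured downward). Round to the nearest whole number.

Σw = 3.2 + 2.3 + 4.5 = 10.0.
y: (3.2·194 + 2.3·32 + 4.5·60) / 10.0 = 964.4 / 10.0 ≈ 96.44
Offset from y = 94: 96.44 − 94 ≈ 2.44.

≈ 2 in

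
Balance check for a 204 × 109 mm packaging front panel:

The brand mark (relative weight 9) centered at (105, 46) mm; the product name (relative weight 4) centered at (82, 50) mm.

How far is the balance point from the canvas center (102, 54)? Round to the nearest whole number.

Total weight = 9 + 4 = 13.
x: (9·105 + 4·82) / 13 = 1273 / 13 ≈ 97.92
y: (9·46 + 4·50) / 13 = 614 / 13 ≈ 47.23
From (102, 54): dx = -4.08, dy = -6.77, so the distance is √(dx²+dy²) ≈ 7.90.

≈ 8 mm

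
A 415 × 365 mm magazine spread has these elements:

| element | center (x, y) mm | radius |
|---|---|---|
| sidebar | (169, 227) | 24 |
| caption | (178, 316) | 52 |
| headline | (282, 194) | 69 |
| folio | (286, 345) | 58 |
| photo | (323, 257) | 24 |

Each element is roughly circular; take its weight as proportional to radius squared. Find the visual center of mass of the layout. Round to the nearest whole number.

r² weights: sidebar 24² = 576, caption 52² = 2704, headline 69² = 4761, folio 58² = 3364, photo 24² = 576. Total = 11981.
x: (576·169 + 2704·178 + 4761·282 + 3364·286 + 576·323) / 11981 = 3069410 / 11981 ≈ 256.19
y: (576·227 + 2704·316 + 4761·194 + 3364·345 + 576·257) / 11981 = 3217462 / 11981 ≈ 268.55

(256, 269)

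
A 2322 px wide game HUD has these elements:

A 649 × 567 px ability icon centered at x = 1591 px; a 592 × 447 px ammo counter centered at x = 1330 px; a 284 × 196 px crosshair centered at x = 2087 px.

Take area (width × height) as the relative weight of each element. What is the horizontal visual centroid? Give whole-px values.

x ≈ 1531

Areas → weights: ability icon 649·567 = 367983, ammo counter 592·447 = 264624, crosshair 284·196 = 55664; Σw = 688271.
x-moment: 367983·1591 + 264624·1330 + 55664·2087 = 1053581641; centroid 1053581641/688271 ≈ 1530.77.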